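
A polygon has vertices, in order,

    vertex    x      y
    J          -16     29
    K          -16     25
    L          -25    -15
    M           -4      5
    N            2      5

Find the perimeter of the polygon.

|JK| = √((0)² + (-4)²) = √16 = 4
|KL| = √((-9)² + (-40)²) = √1681 = 41
|LM| = √((21)² + (20)²) = √841 = 29
|MN| = √((6)² + (0)²) = √36 = 6
|NJ| = √((-18)² + (24)²) = √900 = 30
Perimeter = 4 + 41 + 29 + 6 + 30 = 110.

110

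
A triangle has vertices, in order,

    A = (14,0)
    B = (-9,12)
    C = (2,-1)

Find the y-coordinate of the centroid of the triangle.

Apply the shoelace (surveyor's) formula. First the cross-terms c_i = x_i·y_{i+1} − x_{i+1}·y_i:
  168, -15, 14  ⇒  2A = 167, A = 83.5.
Then Σ (y_i + y_{i+1})·c_i = 1837, so ȳ = 1837 / (6·83.5) = 11/3.

11/3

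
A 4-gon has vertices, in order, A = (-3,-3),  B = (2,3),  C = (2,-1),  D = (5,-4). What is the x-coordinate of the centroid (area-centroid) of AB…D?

104/123

Apply the shoelace formula. First the cross-terms c_i = x_i·y_{i+1} − x_{i+1}·y_i:
  -3, -8, -3, -27  ⇒  2A = -41, A = -20.5.
Then Σ (x_i + x_{i+1})·c_i = -104, so x̄ = -104 / (6·(-20.5)) = 104/123.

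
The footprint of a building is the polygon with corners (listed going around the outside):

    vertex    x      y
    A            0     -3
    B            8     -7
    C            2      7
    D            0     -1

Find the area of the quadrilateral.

Σ = (24) + (70) + (-2) + (0) = 92
Area = |Σ|/2 = 46.

46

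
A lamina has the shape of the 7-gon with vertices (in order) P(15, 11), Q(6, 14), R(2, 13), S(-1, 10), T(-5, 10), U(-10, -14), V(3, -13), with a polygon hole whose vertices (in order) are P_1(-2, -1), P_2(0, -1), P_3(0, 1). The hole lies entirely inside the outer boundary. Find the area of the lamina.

416.5

Outer boundary:
Apply the surveyor's formula: 2A = Σ (x_i·y_{i+1} − x_{i+1}·y_i), indices taken mod 7.
P→Q: (15)(14) − (6)(11) = 144
Q→R: (6)(13) − (2)(14) = 50
R→S: (2)(10) − (-1)(13) = 33
S→T: (-1)(10) − (-5)(10) = 40
T→U: (-5)(-14) − (-10)(10) = 170
U→V: (-10)(-13) − (3)(-14) = 172
V→P: (3)(11) − (15)(-13) = 228
Σ = 837
Area = |Σ|/2 = 418.5.
Hole:
Apply the shoelace (surveyor's) formula: 2A = Σ (x_i·y_{i+1} − x_{i+1}·y_i), indices taken mod 3.
P_1→P_2: (-2)(-1) − (0)(-1) = 2
P_2→P_3: (0)(1) − (0)(-1) = 0
P_3→P_1: (0)(-1) − (-2)(1) = 2
Σ = 4
Area = |Σ|/2 = 2.
Net area = 418.5 − 2 = 416.5.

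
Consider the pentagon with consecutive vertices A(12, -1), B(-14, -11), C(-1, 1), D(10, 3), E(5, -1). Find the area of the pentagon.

Apply Gauss's area formula: 2A = Σ (x_i·y_{i+1} − x_{i+1}·y_i), indices taken mod 5.
A→B: (12)(-11) − (-14)(-1) = -146
B→C: (-14)(1) − (-1)(-11) = -25
C→D: (-1)(3) − (10)(1) = -13
D→E: (10)(-1) − (5)(3) = -25
E→A: (5)(-1) − (12)(-1) = 7
Σ = -202
Area = |Σ|/2 = 101.

101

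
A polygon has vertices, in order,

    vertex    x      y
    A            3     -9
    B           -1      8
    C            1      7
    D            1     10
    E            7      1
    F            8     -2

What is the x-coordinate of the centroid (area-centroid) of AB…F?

Apply Gauss's area formula. First the cross-terms c_i = x_i·y_{i+1} − x_{i+1}·y_i:
  15, -15, 3, -69, -22, -66  ⇒  2A = -154, A = -77.
Then Σ (x_i + x_{i+1})·c_i = -1572, so x̄ = -1572 / (6·(-77)) = 262/77.

262/77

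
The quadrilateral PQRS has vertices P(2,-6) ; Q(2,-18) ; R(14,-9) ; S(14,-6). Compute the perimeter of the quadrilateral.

|PQ| = √((0)² + (-12)²) = √144 = 12
|QR| = √((12)² + (9)²) = √225 = 15
|RS| = √((0)² + (3)²) = √9 = 3
|SP| = √((-12)² + (0)²) = √144 = 12
Perimeter = 12 + 15 + 3 + 12 = 42.

42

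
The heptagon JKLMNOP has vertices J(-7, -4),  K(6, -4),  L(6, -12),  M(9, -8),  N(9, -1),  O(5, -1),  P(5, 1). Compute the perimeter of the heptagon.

|JK| = √((13)² + (0)²) = √169 = 13
|KL| = √((0)² + (-8)²) = √64 = 8
|LM| = √((3)² + (4)²) = √25 = 5
|MN| = √((0)² + (7)²) = √49 = 7
|NO| = √((-4)² + (0)²) = √16 = 4
|OP| = √((0)² + (2)²) = √4 = 2
|PJ| = √((-12)² + (-5)²) = √169 = 13
Perimeter = 13 + 8 + 5 + 7 + 4 + 2 + 13 = 52.

52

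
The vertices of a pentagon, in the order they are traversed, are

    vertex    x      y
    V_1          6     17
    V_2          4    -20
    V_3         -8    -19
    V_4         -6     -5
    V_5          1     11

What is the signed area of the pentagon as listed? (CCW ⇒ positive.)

-304

Cross-terms: -188, -236, -74, -61, -49  ⇒  Σ = -608
Signed area = Σ/2 = -304 (negative ⇒ clockwise traversal).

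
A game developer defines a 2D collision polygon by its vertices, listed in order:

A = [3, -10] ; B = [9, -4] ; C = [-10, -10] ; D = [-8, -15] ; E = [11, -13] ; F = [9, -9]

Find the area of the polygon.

121

Apply Gauss's area formula: 2A = Σ (x_i·y_{i+1} − x_{i+1}·y_i), indices taken mod 6.
Σ = (78) + (-130) + (70) + (269) + (18) + (-63) = 242
Area = |Σ|/2 = 121.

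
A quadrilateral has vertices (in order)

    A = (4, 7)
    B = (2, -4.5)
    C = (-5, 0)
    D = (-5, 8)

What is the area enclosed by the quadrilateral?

A→B: (4)(-4.5) − (2)(7) = -32
B→C: (2)(0) − (-5)(-4.5) = -22.5
C→D: (-5)(8) − (-5)(0) = -40
D→A: (-5)(7) − (4)(8) = -67
Σ = -161.5
Area = |Σ|/2 = 80.75.

80.75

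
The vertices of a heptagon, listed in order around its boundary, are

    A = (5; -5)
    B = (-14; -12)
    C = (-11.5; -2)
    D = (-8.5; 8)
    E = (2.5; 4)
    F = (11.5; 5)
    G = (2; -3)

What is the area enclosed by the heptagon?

238

Apply the shoelace formula: 2A = Σ (x_i·y_{i+1} − x_{i+1}·y_i), indices taken mod 7.
A→B: (5)(-12) − (-14)(-5) = -130
B→C: (-14)(-2) − (-11.5)(-12) = -110
C→D: (-11.5)(8) − (-8.5)(-2) = -109
D→E: (-8.5)(4) − (2.5)(8) = -54
E→F: (2.5)(5) − (11.5)(4) = -33.5
F→G: (11.5)(-3) − (2)(5) = -44.5
G→A: (2)(-5) − (5)(-3) = 5
Σ = -476
Area = |Σ|/2 = 238.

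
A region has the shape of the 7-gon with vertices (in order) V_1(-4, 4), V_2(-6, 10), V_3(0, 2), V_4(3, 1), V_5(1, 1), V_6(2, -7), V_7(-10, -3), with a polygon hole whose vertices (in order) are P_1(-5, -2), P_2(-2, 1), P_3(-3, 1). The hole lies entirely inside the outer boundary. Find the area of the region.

83

Outer boundary:
Apply the surveyor's formula: 2A = Σ (x_i·y_{i+1} − x_{i+1}·y_i), indices taken mod 7.
V_1→V_2: (-4)(10) − (-6)(4) = -16
V_2→V_3: (-6)(2) − (0)(10) = -12
V_3→V_4: (0)(1) − (3)(2) = -6
V_4→V_5: (3)(1) − (1)(1) = 2
V_5→V_6: (1)(-7) − (2)(1) = -9
V_6→V_7: (2)(-3) − (-10)(-7) = -76
V_7→V_1: (-10)(4) − (-4)(-3) = -52
Σ = -169
Area = |Σ|/2 = 84.5.
Hole:
P_1→P_2: (-5)(1) − (-2)(-2) = -9
P_2→P_3: (-2)(1) − (-3)(1) = 1
P_3→P_1: (-3)(-2) − (-5)(1) = 11
Σ = 3
Area = |Σ|/2 = 1.5.
Net area = 84.5 − 1.5 = 83.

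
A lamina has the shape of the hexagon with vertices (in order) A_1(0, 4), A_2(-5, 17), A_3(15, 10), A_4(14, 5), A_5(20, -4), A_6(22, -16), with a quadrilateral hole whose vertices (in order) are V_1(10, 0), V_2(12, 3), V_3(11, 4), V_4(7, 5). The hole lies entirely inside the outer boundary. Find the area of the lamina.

Outer boundary:
Σ = (20) + (-305) + (-65) + (-156) + (-232) + (88) = -650
Area = |Σ|/2 = 325.
Hole:
V_1→V_2: (10)(3) − (12)(0) = 30
V_2→V_3: (12)(4) − (11)(3) = 15
V_3→V_4: (11)(5) − (7)(4) = 27
V_4→V_1: (7)(0) − (10)(5) = -50
Σ = 22
Area = |Σ|/2 = 11.
Net area = 325 − 11 = 314.

314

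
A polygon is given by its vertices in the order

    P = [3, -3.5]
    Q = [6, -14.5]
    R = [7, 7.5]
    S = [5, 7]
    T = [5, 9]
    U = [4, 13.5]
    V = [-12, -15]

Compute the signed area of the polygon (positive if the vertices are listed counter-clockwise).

Apply Gauss's area formula: 2A = Σ (x_i·y_{i+1} − x_{i+1}·y_i), indices taken mod 7.
P→Q: (3)(-14.5) − (6)(-3.5) = -22.5
Q→R: (6)(7.5) − (7)(-14.5) = 146.5
R→S: (7)(7) − (5)(7.5) = 11.5
S→T: (5)(9) − (5)(7) = 10
T→U: (5)(13.5) − (4)(9) = 31.5
U→V: (4)(-15) − (-12)(13.5) = 102
V→P: (-12)(-3.5) − (3)(-15) = 87
Σ = 366
Signed area = Σ/2 = 183 (positive ⇒ counter-clockwise traversal).

183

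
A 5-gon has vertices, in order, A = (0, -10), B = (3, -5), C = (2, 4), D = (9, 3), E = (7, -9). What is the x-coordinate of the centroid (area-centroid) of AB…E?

Apply Gauss's area formula. First the cross-terms c_i = x_i·y_{i+1} − x_{i+1}·y_i:
  30, 22, -30, -102, -70  ⇒  2A = -150, A = -75.
Then Σ (x_i + x_{i+1})·c_i = -2252, so x̄ = -2252 / (6·(-75)) = 1126/225.

1126/225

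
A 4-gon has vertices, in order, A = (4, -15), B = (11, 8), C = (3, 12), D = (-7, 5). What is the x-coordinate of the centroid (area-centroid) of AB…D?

Apply the shoelace (surveyor's) formula. First the cross-terms c_i = x_i·y_{i+1} − x_{i+1}·y_i:
  197, 108, 99, 85  ⇒  2A = 489, A = 244.5.
Then Σ (x_i + x_{i+1})·c_i = 3816, so x̄ = 3816 / (6·244.5) = 424/163.

424/163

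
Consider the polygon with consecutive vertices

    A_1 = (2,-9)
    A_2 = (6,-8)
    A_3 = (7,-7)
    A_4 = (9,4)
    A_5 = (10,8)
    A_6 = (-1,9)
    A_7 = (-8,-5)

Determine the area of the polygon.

216

A_1→A_2: (2)(-8) − (6)(-9) = 38
A_2→A_3: (6)(-7) − (7)(-8) = 14
A_3→A_4: (7)(4) − (9)(-7) = 91
A_4→A_5: (9)(8) − (10)(4) = 32
A_5→A_6: (10)(9) − (-1)(8) = 98
A_6→A_7: (-1)(-5) − (-8)(9) = 77
A_7→A_1: (-8)(-9) − (2)(-5) = 82
Σ = 432
Area = |Σ|/2 = 216.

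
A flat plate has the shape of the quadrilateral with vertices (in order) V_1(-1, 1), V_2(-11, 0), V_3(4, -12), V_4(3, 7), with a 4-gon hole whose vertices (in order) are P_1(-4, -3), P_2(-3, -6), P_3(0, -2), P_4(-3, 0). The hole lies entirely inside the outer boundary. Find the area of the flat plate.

Outer boundary:
Σ = (11) + (132) + (64) + (10) = 217
Area = |Σ|/2 = 108.5.
Hole:
Σ = (15) + (6) + (-6) + (9) = 24
Area = |Σ|/2 = 12.
Net area = 108.5 − 12 = 96.5.

96.5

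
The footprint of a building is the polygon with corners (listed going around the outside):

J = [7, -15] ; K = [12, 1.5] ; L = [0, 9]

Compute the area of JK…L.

J→K: (7)(1.5) − (12)(-15) = 190.5
K→L: (12)(9) − (0)(1.5) = 108
L→J: (0)(-15) − (7)(9) = -63
Σ = 235.5
Area = |Σ|/2 = 117.75.

117.75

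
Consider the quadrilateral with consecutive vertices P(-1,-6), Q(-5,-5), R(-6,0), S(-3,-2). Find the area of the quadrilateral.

Apply the shoelace formula: 2A = Σ (x_i·y_{i+1} − x_{i+1}·y_i), indices taken mod 4.
Σ = (-25) + (-30) + (12) + (16) = -27
Area = |Σ|/2 = 13.5.

13.5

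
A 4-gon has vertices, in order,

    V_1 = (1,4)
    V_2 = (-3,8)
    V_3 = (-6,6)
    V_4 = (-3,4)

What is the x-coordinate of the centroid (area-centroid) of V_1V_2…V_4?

Apply the shoelace formula. First the cross-terms c_i = x_i·y_{i+1} − x_{i+1}·y_i:
  20, 30, -6, -16  ⇒  2A = 28, A = 14.
Then Σ (x_i + x_{i+1})·c_i = -224, so x̄ = -224 / (6·14) = -8/3.

-8/3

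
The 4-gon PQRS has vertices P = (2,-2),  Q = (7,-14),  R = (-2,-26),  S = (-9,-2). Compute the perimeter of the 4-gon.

|PQ| = √((5)² + (-12)²) = √169 = 13
|QR| = √((-9)² + (-12)²) = √225 = 15
|RS| = √((-7)² + (24)²) = √625 = 25
|SP| = √((11)² + (0)²) = √121 = 11
Perimeter = 13 + 15 + 25 + 11 = 64.

64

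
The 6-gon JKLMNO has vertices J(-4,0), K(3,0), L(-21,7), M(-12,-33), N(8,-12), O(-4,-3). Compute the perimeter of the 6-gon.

120

|JK| = √((7)² + (0)²) = √49 = 7
|KL| = √((-24)² + (7)²) = √625 = 25
|LM| = √((9)² + (-40)²) = √1681 = 41
|MN| = √((20)² + (21)²) = √841 = 29
|NO| = √((-12)² + (9)²) = √225 = 15
|OJ| = √((0)² + (3)²) = √9 = 3
Perimeter = 7 + 25 + 41 + 29 + 15 + 3 = 120.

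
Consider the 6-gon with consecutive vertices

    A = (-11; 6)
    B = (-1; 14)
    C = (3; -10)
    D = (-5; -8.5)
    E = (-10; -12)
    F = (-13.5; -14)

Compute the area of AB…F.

Cross-terms: -148, -32, -75.5, -25, -22, -235  ⇒  Σ = -537.5
Area = |Σ|/2 = 268.75.

268.75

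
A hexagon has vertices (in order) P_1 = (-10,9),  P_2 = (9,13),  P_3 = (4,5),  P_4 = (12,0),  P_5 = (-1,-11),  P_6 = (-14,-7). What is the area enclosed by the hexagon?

Apply Gauss's area formula: 2A = Σ (x_i·y_{i+1} − x_{i+1}·y_i), indices taken mod 6.
Σ = (-211) + (-7) + (-60) + (-132) + (-147) + (-196) = -753
Area = |Σ|/2 = 376.5.

376.5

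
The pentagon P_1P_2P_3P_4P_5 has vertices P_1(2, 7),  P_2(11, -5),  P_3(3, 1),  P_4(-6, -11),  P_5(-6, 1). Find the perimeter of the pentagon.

62

|P_1P_2| = √((9)² + (-12)²) = √225 = 15
|P_2P_3| = √((-8)² + (6)²) = √100 = 10
|P_3P_4| = √((-9)² + (-12)²) = √225 = 15
|P_4P_5| = √((0)² + (12)²) = √144 = 12
|P_5P_1| = √((8)² + (6)²) = √100 = 10
Perimeter = 15 + 10 + 15 + 12 + 10 = 62.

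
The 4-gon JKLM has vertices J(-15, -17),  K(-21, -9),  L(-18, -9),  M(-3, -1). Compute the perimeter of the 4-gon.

50

|JK| = √((-6)² + (8)²) = √100 = 10
|KL| = √((3)² + (0)²) = √9 = 3
|LM| = √((15)² + (8)²) = √289 = 17
|MJ| = √((-12)² + (-16)²) = √400 = 20
Perimeter = 10 + 3 + 17 + 20 = 50.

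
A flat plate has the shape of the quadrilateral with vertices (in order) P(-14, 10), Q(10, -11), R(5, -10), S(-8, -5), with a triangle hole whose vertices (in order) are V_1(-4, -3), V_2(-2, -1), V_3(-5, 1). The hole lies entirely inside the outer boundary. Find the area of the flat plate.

Outer boundary:
Cross-terms: 54, -45, -105, -150  ⇒  Σ = -246
Area = |Σ|/2 = 123.
Hole:
Apply the surveyor's formula: 2A = Σ (x_i·y_{i+1} − x_{i+1}·y_i), indices taken mod 3.
Cross-terms: -2, -7, 19  ⇒  Σ = 10
Area = |Σ|/2 = 5.
Net area = 123 − 5 = 118.

118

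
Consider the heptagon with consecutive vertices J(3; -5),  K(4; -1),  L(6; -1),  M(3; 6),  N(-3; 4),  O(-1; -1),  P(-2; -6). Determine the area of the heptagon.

J→K: (3)(-1) − (4)(-5) = 17
K→L: (4)(-1) − (6)(-1) = 2
L→M: (6)(6) − (3)(-1) = 39
M→N: (3)(4) − (-3)(6) = 30
N→O: (-3)(-1) − (-1)(4) = 7
O→P: (-1)(-6) − (-2)(-1) = 4
P→J: (-2)(-5) − (3)(-6) = 28
Σ = 127
Area = |Σ|/2 = 63.5.

63.5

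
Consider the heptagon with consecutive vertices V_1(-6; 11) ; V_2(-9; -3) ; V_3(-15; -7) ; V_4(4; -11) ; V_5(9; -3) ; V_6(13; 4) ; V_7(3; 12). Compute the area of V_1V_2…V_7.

369.5

Apply the surveyor's formula: 2A = Σ (x_i·y_{i+1} − x_{i+1}·y_i), indices taken mod 7.
V_1→V_2: (-6)(-3) − (-9)(11) = 117
V_2→V_3: (-9)(-7) − (-15)(-3) = 18
V_3→V_4: (-15)(-11) − (4)(-7) = 193
V_4→V_5: (4)(-3) − (9)(-11) = 87
V_5→V_6: (9)(4) − (13)(-3) = 75
V_6→V_7: (13)(12) − (3)(4) = 144
V_7→V_1: (3)(11) − (-6)(12) = 105
Σ = 739
Area = |Σ|/2 = 369.5.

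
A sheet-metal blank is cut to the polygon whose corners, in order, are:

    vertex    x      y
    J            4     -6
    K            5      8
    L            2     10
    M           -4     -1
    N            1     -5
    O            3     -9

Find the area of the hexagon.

Apply the surveyor's formula: 2A = Σ (x_i·y_{i+1} − x_{i+1}·y_i), indices taken mod 6.
Cross-terms: 62, 34, 38, 21, 6, 18  ⇒  Σ = 179
Area = |Σ|/2 = 89.5.

89.5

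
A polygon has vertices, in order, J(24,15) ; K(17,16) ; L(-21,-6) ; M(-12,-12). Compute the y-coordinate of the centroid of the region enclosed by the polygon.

Apply the shoelace formula. First the cross-terms c_i = x_i·y_{i+1} − x_{i+1}·y_i:
  129, 234, 180, 108  ⇒  2A = 651, A = 325.5.
Then Σ (y_i + y_{i+1})·c_i = 3423, so ȳ = 3423 / (6·325.5) = 163/93.

163/93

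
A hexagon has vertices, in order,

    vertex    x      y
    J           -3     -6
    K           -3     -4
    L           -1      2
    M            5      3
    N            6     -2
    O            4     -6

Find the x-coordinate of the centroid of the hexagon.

Apply the shoelace formula. First the cross-terms c_i = x_i·y_{i+1} − x_{i+1}·y_i:
  -6, -10, -13, -28, -28, -42  ⇒  2A = -127, A = -63.5.
Then Σ (x_i + x_{i+1})·c_i = -606, so x̄ = -606 / (6·(-63.5)) = 202/127.

202/127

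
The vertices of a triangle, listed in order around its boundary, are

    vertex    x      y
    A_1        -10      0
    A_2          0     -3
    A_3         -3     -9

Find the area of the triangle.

34.5

Cross-terms: 30, -9, -90  ⇒  Σ = -69
Area = |Σ|/2 = 34.5.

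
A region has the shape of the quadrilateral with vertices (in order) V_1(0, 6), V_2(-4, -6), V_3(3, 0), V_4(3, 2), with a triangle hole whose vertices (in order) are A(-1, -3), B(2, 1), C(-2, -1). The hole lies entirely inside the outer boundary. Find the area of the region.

28

Outer boundary:
V_1→V_2: (0)(-6) − (-4)(6) = 24
V_2→V_3: (-4)(0) − (3)(-6) = 18
V_3→V_4: (3)(2) − (3)(0) = 6
V_4→V_1: (3)(6) − (0)(2) = 18
Σ = 66
Area = |Σ|/2 = 33.
Hole:
A→B: (-1)(1) − (2)(-3) = 5
B→C: (2)(-1) − (-2)(1) = 0
C→A: (-2)(-3) − (-1)(-1) = 5
Σ = 10
Area = |Σ|/2 = 5.
Net area = 33 − 5 = 28.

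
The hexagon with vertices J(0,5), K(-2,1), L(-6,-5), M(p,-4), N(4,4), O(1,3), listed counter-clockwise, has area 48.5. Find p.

Write out the shoelace sum; only the two edges meeting at M involve p:
2·Area = [((-6)·(-4) − p·(-5)) + (p·4 − 4·(-4))] + 39
       = 9·p + 79 = 97
⇒ p = 2.

2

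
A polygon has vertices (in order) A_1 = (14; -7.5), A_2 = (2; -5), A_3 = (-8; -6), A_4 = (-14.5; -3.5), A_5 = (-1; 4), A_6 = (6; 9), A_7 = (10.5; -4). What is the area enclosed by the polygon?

Apply the surveyor's formula: 2A = Σ (x_i·y_{i+1} − x_{i+1}·y_i), indices taken mod 7.
Cross-terms: -55, -52, -59, -61.5, -33, -118.5, -22.75  ⇒  Σ = -401.75
Area = |Σ|/2 = 200.875.

200.875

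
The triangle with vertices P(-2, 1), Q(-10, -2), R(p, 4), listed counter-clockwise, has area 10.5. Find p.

13

Write out the shoelace sum; only the two edges meeting at R involve p:
2·Area = [((-10)·4 − p·(-2)) + (p·1 − (-2)·4)] + 14
       = 3·p + -18 = 21
⇒ p = 13.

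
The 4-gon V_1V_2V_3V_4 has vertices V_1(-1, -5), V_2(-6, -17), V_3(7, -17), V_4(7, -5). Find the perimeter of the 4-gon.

46

|V_1V_2| = √((-5)² + (-12)²) = √169 = 13
|V_2V_3| = √((13)² + (0)²) = √169 = 13
|V_3V_4| = √((0)² + (12)²) = √144 = 12
|V_4V_1| = √((-8)² + (0)²) = √64 = 8
Perimeter = 13 + 13 + 12 + 8 = 46.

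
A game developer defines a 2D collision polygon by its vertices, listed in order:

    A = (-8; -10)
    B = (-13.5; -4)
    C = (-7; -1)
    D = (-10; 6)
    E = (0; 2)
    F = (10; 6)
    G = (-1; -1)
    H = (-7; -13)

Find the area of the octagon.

A→B: (-8)(-4) − (-13.5)(-10) = -103
B→C: (-13.5)(-1) − (-7)(-4) = -14.5
C→D: (-7)(6) − (-10)(-1) = -52
D→E: (-10)(2) − (0)(6) = -20
E→F: (0)(6) − (10)(2) = -20
F→G: (10)(-1) − (-1)(6) = -4
G→H: (-1)(-13) − (-7)(-1) = 6
H→A: (-7)(-10) − (-8)(-13) = -34
Σ = -241.5
Area = |Σ|/2 = 120.75.

120.75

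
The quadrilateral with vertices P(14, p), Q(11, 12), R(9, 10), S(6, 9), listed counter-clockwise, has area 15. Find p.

The doubled signed area Σ (x_i y_{i+1} − x_{i+1} y_i) is linear in p.
With p=0 it equals 65; the coefficient of p is -5 (from the two edges through P).
So -5·p + 65 = 2·15 = 30 ⇒ p = 7.

7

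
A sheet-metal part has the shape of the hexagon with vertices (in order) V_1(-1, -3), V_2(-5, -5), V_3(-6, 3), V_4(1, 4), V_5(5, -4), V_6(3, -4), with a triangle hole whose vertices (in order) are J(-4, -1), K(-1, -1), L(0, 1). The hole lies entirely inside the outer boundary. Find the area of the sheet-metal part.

60.5

Outer boundary:
Apply the shoelace (surveyor's) formula: 2A = Σ (x_i·y_{i+1} − x_{i+1}·y_i), indices taken mod 6.
Σ = (-10) + (-45) + (-27) + (-24) + (-8) + (-13) = -127
Area = |Σ|/2 = 63.5.
Hole:
Apply the shoelace formula: 2A = Σ (x_i·y_{i+1} − x_{i+1}·y_i), indices taken mod 3.
Σ = (3) + (-1) + (4) = 6
Area = |Σ|/2 = 3.
Net area = 63.5 − 3 = 60.5.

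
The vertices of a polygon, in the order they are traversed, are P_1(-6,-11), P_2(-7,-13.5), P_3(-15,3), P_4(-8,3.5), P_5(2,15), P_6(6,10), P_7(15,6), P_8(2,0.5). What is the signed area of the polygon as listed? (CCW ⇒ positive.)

-291.25

P_1→P_2: (-6)(-13.5) − (-7)(-11) = 4
P_2→P_3: (-7)(3) − (-15)(-13.5) = -223.5
P_3→P_4: (-15)(3.5) − (-8)(3) = -28.5
P_4→P_5: (-8)(15) − (2)(3.5) = -127
P_5→P_6: (2)(10) − (6)(15) = -70
P_6→P_7: (6)(6) − (15)(10) = -114
P_7→P_8: (15)(0.5) − (2)(6) = -4.5
P_8→P_1: (2)(-11) − (-6)(0.5) = -19
Σ = -582.5
Signed area = Σ/2 = -291.25 (negative ⇒ clockwise traversal).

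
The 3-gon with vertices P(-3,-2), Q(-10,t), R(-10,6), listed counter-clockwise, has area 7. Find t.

Write out the shoelace sum; only the two edges meeting at Q involve t:
2·Area = [((-3)·t − (-10)·(-2)) + ((-10)·6 − (-10)·t)] + 38
       = 7·t + -42 = 14
⇒ t = 8.

8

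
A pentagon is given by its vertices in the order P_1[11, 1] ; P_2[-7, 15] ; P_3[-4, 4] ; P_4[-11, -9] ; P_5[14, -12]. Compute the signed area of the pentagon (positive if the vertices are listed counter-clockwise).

344

Apply the surveyor's formula: 2A = Σ (x_i·y_{i+1} − x_{i+1}·y_i), indices taken mod 5.
Cross-terms: 172, 32, 80, 258, 146  ⇒  Σ = 688
Signed area = Σ/2 = 344 (positive ⇒ counter-clockwise traversal).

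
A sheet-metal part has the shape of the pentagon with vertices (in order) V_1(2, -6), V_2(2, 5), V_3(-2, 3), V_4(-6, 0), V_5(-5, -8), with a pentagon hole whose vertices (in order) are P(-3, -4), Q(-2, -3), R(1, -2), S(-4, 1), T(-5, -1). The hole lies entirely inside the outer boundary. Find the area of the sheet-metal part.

61.5

Outer boundary:
Σ = (22) + (16) + (18) + (48) + (46) = 150
Area = |Σ|/2 = 75.
Hole:
Cross-terms: 1, 7, -7, 9, 17  ⇒  Σ = 27
Area = |Σ|/2 = 13.5.
Net area = 75 − 13.5 = 61.5.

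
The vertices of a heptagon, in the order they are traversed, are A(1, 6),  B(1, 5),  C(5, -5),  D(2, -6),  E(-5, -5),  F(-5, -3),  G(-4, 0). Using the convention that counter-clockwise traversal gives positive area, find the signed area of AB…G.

Cross-terms: -1, -30, -20, -40, -10, -12, -24  ⇒  Σ = -137
Signed area = Σ/2 = -68.5 (negative ⇒ clockwise traversal).

-68.5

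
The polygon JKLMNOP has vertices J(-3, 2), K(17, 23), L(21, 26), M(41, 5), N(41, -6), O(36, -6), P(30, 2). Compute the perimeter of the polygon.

122

|JK| = √((20)² + (21)²) = √841 = 29
|KL| = √((4)² + (3)²) = √25 = 5
|LM| = √((20)² + (-21)²) = √841 = 29
|MN| = √((0)² + (-11)²) = √121 = 11
|NO| = √((-5)² + (0)²) = √25 = 5
|OP| = √((-6)² + (8)²) = √100 = 10
|PJ| = √((-33)² + (0)²) = √1089 = 33
Perimeter = 29 + 5 + 29 + 11 + 5 + 10 + 33 = 122.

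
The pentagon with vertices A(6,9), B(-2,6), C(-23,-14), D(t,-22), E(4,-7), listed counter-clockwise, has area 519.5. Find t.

Write out the shoelace sum; only the two edges meeting at D involve t:
2·Area = [((-23)·(-22) − t·(-14)) + (t·(-7) − 4·(-22))] + 298
       = 7·t + 892 = 1039
⇒ t = 21.

21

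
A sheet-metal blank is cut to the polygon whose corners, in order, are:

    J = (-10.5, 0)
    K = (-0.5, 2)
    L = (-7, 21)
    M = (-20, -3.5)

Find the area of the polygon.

Cross-terms: -21, 3.5, 444.5, -36.75  ⇒  Σ = 390.25
Area = |Σ|/2 = 195.125.

195.125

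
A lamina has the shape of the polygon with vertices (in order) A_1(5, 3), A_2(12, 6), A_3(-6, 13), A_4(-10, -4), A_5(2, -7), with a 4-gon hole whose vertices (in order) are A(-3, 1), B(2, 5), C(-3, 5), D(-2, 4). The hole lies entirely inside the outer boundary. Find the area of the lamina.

Outer boundary:
Σ = (-6) + (192) + (154) + (78) + (41) = 459
Area = |Σ|/2 = 229.5.
Hole:
Apply the shoelace (surveyor's) formula: 2A = Σ (x_i·y_{i+1} − x_{i+1}·y_i), indices taken mod 4.
Σ = (-17) + (25) + (-2) + (10) = 16
Area = |Σ|/2 = 8.
Net area = 229.5 − 8 = 221.5.

221.5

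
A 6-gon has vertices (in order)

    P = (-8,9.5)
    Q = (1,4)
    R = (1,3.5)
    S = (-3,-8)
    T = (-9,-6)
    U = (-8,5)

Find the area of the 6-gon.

P→Q: (-8)(4) − (1)(9.5) = -41.5
Q→R: (1)(3.5) − (1)(4) = -0.5
R→S: (1)(-8) − (-3)(3.5) = 2.5
S→T: (-3)(-6) − (-9)(-8) = -54
T→U: (-9)(5) − (-8)(-6) = -93
U→P: (-8)(9.5) − (-8)(5) = -36
Σ = -222.5
Area = |Σ|/2 = 111.25.

111.25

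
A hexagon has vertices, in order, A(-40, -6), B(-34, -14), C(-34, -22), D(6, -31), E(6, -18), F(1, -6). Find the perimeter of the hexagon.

|AB| = √((6)² + (-8)²) = √100 = 10
|BC| = √((0)² + (-8)²) = √64 = 8
|CD| = √((40)² + (-9)²) = √1681 = 41
|DE| = √((0)² + (13)²) = √169 = 13
|EF| = √((-5)² + (12)²) = √169 = 13
|FA| = √((-41)² + (0)²) = √1681 = 41
Perimeter = 10 + 8 + 41 + 13 + 13 + 41 = 126.

126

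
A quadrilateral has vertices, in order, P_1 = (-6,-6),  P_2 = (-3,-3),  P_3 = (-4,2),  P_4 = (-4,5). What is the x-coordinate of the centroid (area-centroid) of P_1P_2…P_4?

-53/12

Apply the surveyor's formula. First the cross-terms c_i = x_i·y_{i+1} − x_{i+1}·y_i:
  0, -18, -12, 54  ⇒  2A = 24, A = 12.
Then Σ (x_i + x_{i+1})·c_i = -318, so x̄ = -318 / (6·12) = -53/12.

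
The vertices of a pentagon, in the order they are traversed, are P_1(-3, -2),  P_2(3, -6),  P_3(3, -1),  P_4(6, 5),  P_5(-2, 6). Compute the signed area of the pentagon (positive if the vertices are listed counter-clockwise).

Apply the shoelace formula: 2A = Σ (x_i·y_{i+1} − x_{i+1}·y_i), indices taken mod 5.
Σ = (24) + (15) + (21) + (46) + (22) = 128
Signed area = Σ/2 = 64 (positive ⇒ counter-clockwise traversal).

64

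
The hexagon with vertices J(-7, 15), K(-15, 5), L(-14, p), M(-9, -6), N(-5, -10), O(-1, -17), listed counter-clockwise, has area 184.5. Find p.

Write out the shoelace sum; only the two edges meeting at L involve p:
2·Area = [((-15)·p − (-14)·5) + ((-14)·(-6) − (-9)·p)] + 191
       = -6·p + 345 = 369
⇒ p = -4.

-4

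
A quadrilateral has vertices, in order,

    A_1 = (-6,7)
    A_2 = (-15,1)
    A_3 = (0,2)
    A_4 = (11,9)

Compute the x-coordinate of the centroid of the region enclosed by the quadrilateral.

Apply the shoelace (surveyor's) formula. First the cross-terms c_i = x_i·y_{i+1} − x_{i+1}·y_i:
  99, -30, -22, 131  ⇒  2A = 178, A = 89.
Then Σ (x_i + x_{i+1})·c_i = -1216, so x̄ = -1216 / (6·89) = -608/267.

-608/267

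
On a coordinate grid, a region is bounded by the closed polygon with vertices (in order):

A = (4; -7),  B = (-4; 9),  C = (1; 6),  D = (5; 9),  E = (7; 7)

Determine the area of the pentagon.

Σ = (8) + (-33) + (-21) + (-28) + (-77) = -151
Area = |Σ|/2 = 75.5.

75.5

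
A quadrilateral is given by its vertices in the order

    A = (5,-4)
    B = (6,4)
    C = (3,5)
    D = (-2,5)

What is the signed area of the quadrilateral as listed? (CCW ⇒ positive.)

Cross-terms: 44, 18, 25, -17  ⇒  Σ = 70
Signed area = Σ/2 = 35 (positive ⇒ counter-clockwise traversal).

35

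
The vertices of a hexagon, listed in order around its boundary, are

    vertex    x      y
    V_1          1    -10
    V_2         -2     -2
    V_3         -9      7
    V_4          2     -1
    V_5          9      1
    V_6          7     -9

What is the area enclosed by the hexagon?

Apply the shoelace (surveyor's) formula: 2A = Σ (x_i·y_{i+1} − x_{i+1}·y_i), indices taken mod 6.
Σ = (-22) + (-32) + (-5) + (11) + (-88) + (-61) = -197
Area = |Σ|/2 = 98.5.

98.5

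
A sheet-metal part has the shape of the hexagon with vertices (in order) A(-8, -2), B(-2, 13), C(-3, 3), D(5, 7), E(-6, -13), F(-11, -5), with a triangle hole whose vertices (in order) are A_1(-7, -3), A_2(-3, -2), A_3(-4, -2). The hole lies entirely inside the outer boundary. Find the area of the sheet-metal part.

Outer boundary:
Apply Gauss's area formula: 2A = Σ (x_i·y_{i+1} − x_{i+1}·y_i), indices taken mod 6.
A→B: (-8)(13) − (-2)(-2) = -108
B→C: (-2)(3) − (-3)(13) = 33
C→D: (-3)(7) − (5)(3) = -36
D→E: (5)(-13) − (-6)(7) = -23
E→F: (-6)(-5) − (-11)(-13) = -113
F→A: (-11)(-2) − (-8)(-5) = -18
Σ = -265
Area = |Σ|/2 = 132.5.
Hole:
A_1→A_2: (-7)(-2) − (-3)(-3) = 5
A_2→A_3: (-3)(-2) − (-4)(-2) = -2
A_3→A_1: (-4)(-3) − (-7)(-2) = -2
Σ = 1
Area = |Σ|/2 = 0.5.
Net area = 132.5 − 0.5 = 132.

132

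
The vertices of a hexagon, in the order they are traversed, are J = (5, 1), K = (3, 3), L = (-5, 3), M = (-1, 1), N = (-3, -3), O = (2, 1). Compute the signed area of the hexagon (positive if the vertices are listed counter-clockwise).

20

Σ = (12) + (24) + (-2) + (6) + (3) + (-3) = 40
Signed area = Σ/2 = 20 (positive ⇒ counter-clockwise traversal).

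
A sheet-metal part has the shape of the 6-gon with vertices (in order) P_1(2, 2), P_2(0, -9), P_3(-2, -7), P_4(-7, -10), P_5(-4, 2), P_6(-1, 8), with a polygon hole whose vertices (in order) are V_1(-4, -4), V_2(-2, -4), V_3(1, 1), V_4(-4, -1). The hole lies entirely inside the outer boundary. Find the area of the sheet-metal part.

Outer boundary:
Apply the shoelace (surveyor's) formula: 2A = Σ (x_i·y_{i+1} − x_{i+1}·y_i), indices taken mod 6.
Σ = (-18) + (-18) + (-29) + (-54) + (-30) + (-18) = -167
Area = |Σ|/2 = 83.5.
Hole:
Apply the surveyor's formula: 2A = Σ (x_i·y_{i+1} − x_{i+1}·y_i), indices taken mod 4.
Σ = (8) + (2) + (3) + (12) = 25
Area = |Σ|/2 = 12.5.
Net area = 83.5 − 12.5 = 71.

71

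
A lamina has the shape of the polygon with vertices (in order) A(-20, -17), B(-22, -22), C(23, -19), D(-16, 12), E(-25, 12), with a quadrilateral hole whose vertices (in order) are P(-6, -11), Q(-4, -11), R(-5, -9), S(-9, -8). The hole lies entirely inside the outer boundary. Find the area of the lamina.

861

Outer boundary:
Σ = (66) + (924) + (-28) + (108) + (665) = 1735
Area = |Σ|/2 = 867.5.
Hole:
Apply the surveyor's formula: 2A = Σ (x_i·y_{i+1} − x_{i+1}·y_i), indices taken mod 4.
Cross-terms: 22, -19, -41, 51  ⇒  Σ = 13
Area = |Σ|/2 = 6.5.
Net area = 867.5 − 6.5 = 861.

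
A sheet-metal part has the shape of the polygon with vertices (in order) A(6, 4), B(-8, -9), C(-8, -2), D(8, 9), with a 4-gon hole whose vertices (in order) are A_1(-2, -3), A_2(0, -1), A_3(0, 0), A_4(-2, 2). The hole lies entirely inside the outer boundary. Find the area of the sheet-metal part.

Outer boundary:
Apply Gauss's area formula: 2A = Σ (x_i·y_{i+1} − x_{i+1}·y_i), indices taken mod 4.
Cross-terms: -22, -56, -56, -22  ⇒  Σ = -156
Area = |Σ|/2 = 78.
Hole:
Σ = (2) + (0) + (0) + (10) = 12
Area = |Σ|/2 = 6.
Net area = 78 − 6 = 72.

72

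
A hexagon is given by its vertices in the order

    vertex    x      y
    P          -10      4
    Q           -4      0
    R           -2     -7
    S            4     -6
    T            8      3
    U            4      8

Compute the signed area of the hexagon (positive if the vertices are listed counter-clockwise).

146

Σ = (16) + (28) + (40) + (60) + (52) + (96) = 292
Signed area = Σ/2 = 146 (positive ⇒ counter-clockwise traversal).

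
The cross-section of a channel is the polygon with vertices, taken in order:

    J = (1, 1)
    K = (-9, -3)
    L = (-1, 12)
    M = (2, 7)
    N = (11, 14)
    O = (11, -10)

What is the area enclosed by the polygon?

214

Σ = (6) + (-111) + (-31) + (-49) + (-264) + (21) = -428
Area = |Σ|/2 = 214.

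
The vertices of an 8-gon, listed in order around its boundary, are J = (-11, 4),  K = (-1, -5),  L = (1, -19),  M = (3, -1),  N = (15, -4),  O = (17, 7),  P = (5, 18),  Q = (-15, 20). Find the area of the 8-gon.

Apply the shoelace (surveyor's) formula: 2A = Σ (x_i·y_{i+1} − x_{i+1}·y_i), indices taken mod 8.
Σ = (59) + (24) + (56) + (3) + (173) + (271) + (370) + (160) = 1116
Area = |Σ|/2 = 558.

558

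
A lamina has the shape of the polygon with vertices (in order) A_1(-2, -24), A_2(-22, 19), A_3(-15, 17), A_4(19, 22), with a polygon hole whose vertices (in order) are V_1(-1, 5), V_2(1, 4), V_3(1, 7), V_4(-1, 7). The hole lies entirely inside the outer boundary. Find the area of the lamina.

Outer boundary:
Cross-terms: -566, -89, -653, -412  ⇒  Σ = -1720
Area = |Σ|/2 = 860.
Hole:
Apply the surveyor's formula: 2A = Σ (x_i·y_{i+1} − x_{i+1}·y_i), indices taken mod 4.
Σ = (-9) + (3) + (14) + (2) = 10
Area = |Σ|/2 = 5.
Net area = 860 − 5 = 855.

855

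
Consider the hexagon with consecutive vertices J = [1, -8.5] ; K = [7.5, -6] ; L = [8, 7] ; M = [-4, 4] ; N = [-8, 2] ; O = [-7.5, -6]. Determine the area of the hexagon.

Apply the shoelace (surveyor's) formula: 2A = Σ (x_i·y_{i+1} − x_{i+1}·y_i), indices taken mod 6.
Σ = (57.75) + (100.5) + (60) + (24) + (63) + (69.75) = 375
Area = |Σ|/2 = 187.5.

187.5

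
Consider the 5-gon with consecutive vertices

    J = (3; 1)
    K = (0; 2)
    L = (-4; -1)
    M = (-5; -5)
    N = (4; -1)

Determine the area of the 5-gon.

J→K: (3)(2) − (0)(1) = 6
K→L: (0)(-1) − (-4)(2) = 8
L→M: (-4)(-5) − (-5)(-1) = 15
M→N: (-5)(-1) − (4)(-5) = 25
N→J: (4)(1) − (3)(-1) = 7
Σ = 61
Area = |Σ|/2 = 30.5.

30.5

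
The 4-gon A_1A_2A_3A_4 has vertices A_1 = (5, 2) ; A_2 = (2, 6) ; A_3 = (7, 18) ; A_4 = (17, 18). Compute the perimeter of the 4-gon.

48

|A_1A_2| = √((-3)² + (4)²) = √25 = 5
|A_2A_3| = √((5)² + (12)²) = √169 = 13
|A_3A_4| = √((10)² + (0)²) = √100 = 10
|A_4A_1| = √((-12)² + (-16)²) = √400 = 20
Perimeter = 5 + 13 + 10 + 20 = 48.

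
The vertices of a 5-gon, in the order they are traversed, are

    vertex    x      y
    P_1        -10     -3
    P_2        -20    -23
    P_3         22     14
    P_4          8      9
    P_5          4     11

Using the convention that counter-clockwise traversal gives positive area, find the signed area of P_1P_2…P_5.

316

Apply Gauss's area formula: 2A = Σ (x_i·y_{i+1} − x_{i+1}·y_i), indices taken mod 5.
Σ = (170) + (226) + (86) + (52) + (98) = 632
Signed area = Σ/2 = 316 (positive ⇒ counter-clockwise traversal).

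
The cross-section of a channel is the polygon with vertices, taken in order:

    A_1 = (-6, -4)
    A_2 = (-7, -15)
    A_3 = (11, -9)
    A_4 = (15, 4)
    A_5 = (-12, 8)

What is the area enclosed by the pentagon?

Cross-terms: 62, 228, 179, 168, 96  ⇒  Σ = 733
Area = |Σ|/2 = 366.5.

366.5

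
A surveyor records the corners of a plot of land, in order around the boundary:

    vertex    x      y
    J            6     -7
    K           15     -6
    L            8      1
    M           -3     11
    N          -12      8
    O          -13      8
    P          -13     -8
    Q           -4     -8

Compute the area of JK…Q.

Apply Gauss's area formula: 2A = Σ (x_i·y_{i+1} − x_{i+1}·y_i), indices taken mod 8.
Cross-terms: 69, 63, 91, 108, 8, 208, 72, 76  ⇒  Σ = 695
Area = |Σ|/2 = 347.5.

347.5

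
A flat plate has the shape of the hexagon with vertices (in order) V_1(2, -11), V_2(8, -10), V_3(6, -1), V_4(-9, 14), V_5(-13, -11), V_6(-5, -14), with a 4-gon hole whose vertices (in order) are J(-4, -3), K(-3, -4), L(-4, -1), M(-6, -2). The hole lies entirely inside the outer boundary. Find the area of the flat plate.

Outer boundary:
Cross-terms: 68, 52, 75, 281, 127, 83  ⇒  Σ = 686
Area = |Σ|/2 = 343.
Hole:
Σ = (7) + (-13) + (2) + (10) = 6
Area = |Σ|/2 = 3.
Net area = 343 − 3 = 340.

340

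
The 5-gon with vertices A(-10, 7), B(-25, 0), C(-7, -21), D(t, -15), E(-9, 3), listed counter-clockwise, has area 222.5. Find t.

-8

The doubled signed area Σ (x_i y_{i+1} − x_{i+1} y_i) is linear in t.
With t=0 it equals 637; the coefficient of t is 24 (from the two edges through D).
So 24·t + 637 = 2·222.5 = 445 ⇒ t = -8.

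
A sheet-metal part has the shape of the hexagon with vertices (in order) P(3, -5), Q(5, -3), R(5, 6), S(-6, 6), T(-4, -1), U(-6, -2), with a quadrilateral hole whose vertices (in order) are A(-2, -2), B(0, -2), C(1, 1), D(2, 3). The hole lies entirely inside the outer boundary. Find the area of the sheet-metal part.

93

Outer boundary:
Apply the shoelace (surveyor's) formula: 2A = Σ (x_i·y_{i+1} − x_{i+1}·y_i), indices taken mod 6.
Σ = (16) + (45) + (66) + (30) + (2) + (36) = 195
Area = |Σ|/2 = 97.5.
Hole:
A→B: (-2)(-2) − (0)(-2) = 4
B→C: (0)(1) − (1)(-2) = 2
C→D: (1)(3) − (2)(1) = 1
D→A: (2)(-2) − (-2)(3) = 2
Σ = 9
Area = |Σ|/2 = 4.5.
Net area = 97.5 − 4.5 = 93.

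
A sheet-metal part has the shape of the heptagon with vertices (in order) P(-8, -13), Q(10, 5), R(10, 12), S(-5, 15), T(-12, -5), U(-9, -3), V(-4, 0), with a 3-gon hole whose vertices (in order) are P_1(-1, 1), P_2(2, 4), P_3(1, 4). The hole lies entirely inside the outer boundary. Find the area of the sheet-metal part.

301.5

Outer boundary:
Apply the surveyor's formula: 2A = Σ (x_i·y_{i+1} − x_{i+1}·y_i), indices taken mod 7.
P→Q: (-8)(5) − (10)(-13) = 90
Q→R: (10)(12) − (10)(5) = 70
R→S: (10)(15) − (-5)(12) = 210
S→T: (-5)(-5) − (-12)(15) = 205
T→U: (-12)(-3) − (-9)(-5) = -9
U→V: (-9)(0) − (-4)(-3) = -12
V→P: (-4)(-13) − (-8)(0) = 52
Σ = 606
Area = |Σ|/2 = 303.
Hole:
P_1→P_2: (-1)(4) − (2)(1) = -6
P_2→P_3: (2)(4) − (1)(4) = 4
P_3→P_1: (1)(1) − (-1)(4) = 5
Σ = 3
Area = |Σ|/2 = 1.5.
Net area = 303 − 1.5 = 301.5.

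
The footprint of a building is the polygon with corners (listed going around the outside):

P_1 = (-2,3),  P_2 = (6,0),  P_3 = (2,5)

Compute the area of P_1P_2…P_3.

14

Apply Gauss's area formula: 2A = Σ (x_i·y_{i+1} − x_{i+1}·y_i), indices taken mod 3.
Cross-terms: -18, 30, 16  ⇒  Σ = 28
Area = |Σ|/2 = 14.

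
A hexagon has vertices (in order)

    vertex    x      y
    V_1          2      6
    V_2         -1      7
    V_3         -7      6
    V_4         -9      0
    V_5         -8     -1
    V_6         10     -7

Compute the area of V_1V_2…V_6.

133

Apply the shoelace formula: 2A = Σ (x_i·y_{i+1} − x_{i+1}·y_i), indices taken mod 6.
Cross-terms: 20, 43, 54, 9, 66, 74  ⇒  Σ = 266
Area = |Σ|/2 = 133.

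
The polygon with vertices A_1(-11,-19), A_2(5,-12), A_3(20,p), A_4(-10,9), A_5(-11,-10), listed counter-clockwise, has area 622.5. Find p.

20

Write out the shoelace sum; only the two edges meeting at A_3 involve p:
2·Area = [(5·p − 20·(-12)) + (20·9 − (-10)·p)] + 525
       = 15·p + 945 = 1245
⇒ p = 20.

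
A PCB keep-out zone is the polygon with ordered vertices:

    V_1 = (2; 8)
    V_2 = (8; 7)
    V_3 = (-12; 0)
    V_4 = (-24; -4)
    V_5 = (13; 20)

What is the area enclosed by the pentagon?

141

Σ = (-50) + (84) + (48) + (-428) + (64) = -282
Area = |Σ|/2 = 141.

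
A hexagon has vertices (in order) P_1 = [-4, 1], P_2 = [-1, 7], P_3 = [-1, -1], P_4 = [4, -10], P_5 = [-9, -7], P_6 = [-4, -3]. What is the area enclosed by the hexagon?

70

Σ = (-27) + (8) + (14) + (-118) + (-1) + (-16) = -140
Area = |Σ|/2 = 70.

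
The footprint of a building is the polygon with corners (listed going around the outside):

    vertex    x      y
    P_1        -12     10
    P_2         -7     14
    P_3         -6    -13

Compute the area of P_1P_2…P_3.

69.5

Apply the shoelace formula: 2A = Σ (x_i·y_{i+1} − x_{i+1}·y_i), indices taken mod 3.
Σ = (-98) + (175) + (-216) = -139
Area = |Σ|/2 = 69.5.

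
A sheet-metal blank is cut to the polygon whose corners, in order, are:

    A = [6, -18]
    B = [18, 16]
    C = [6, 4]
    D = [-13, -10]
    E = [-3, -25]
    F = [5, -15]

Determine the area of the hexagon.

Σ = (420) + (-24) + (-8) + (295) + (170) + (0) = 853
Area = |Σ|/2 = 426.5.

426.5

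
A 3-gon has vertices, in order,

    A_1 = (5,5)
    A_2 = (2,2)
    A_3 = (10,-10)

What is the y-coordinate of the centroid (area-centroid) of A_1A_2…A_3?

Apply the shoelace formula. First the cross-terms c_i = x_i·y_{i+1} − x_{i+1}·y_i:
  0, -40, 100  ⇒  2A = 60, A = 30.
Then Σ (y_i + y_{i+1})·c_i = -180, so ȳ = -180 / (6·30) = -1.

-1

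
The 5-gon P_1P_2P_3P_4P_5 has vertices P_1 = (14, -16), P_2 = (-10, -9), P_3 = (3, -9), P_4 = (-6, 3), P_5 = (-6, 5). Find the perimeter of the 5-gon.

|P_1P_2| = √((-24)² + (7)²) = √625 = 25
|P_2P_3| = √((13)² + (0)²) = √169 = 13
|P_3P_4| = √((-9)² + (12)²) = √225 = 15
|P_4P_5| = √((0)² + (2)²) = √4 = 2
|P_5P_1| = √((20)² + (-21)²) = √841 = 29
Perimeter = 25 + 13 + 15 + 2 + 29 = 84.

84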